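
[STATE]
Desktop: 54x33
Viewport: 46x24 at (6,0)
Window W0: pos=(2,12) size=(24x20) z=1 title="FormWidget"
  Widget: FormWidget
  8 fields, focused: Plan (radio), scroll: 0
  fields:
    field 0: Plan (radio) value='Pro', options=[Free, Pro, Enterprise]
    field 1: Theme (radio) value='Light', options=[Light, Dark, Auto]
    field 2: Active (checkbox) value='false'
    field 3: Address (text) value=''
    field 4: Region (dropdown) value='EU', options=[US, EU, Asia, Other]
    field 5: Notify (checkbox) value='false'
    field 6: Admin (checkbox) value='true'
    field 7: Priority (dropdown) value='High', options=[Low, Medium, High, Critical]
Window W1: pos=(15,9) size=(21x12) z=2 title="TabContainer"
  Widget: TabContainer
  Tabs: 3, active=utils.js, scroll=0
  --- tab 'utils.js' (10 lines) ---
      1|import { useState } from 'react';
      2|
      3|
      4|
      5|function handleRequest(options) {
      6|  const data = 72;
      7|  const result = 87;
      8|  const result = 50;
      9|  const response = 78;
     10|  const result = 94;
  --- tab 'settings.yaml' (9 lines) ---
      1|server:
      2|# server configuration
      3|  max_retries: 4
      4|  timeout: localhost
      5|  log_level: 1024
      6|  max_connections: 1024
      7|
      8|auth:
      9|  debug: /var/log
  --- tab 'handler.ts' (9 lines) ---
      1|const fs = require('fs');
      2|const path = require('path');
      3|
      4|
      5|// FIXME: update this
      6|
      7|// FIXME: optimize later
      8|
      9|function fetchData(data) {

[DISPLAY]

                                              
                                              
                                              
                                              
                                              
                                              
                                              
                                              
                                              
         ┏━━━━━━━━━━━━━━━━━━━┓                
         ┃ TabContainer      ┃                
         ┠───────────────────┨                
━━━━━━━━━┃[utils.js]│ setting┃                
rmWidget ┃───────────────────┃                
─────────┃import { useState }┃                
lan:     ┃                   ┃                
heme:    ┃                   ┃                
ctive:   ┃                   ┃                
ddress:  ┃function handleRequ┃                
egion:   ┃  const data = 72; ┃                
otify:   ┗━━━━━━━━━━━━━━━━━━━┛                
dmin:      [x]     ┃                          
riority:   [High ▼]┃                          
                   ┃                          


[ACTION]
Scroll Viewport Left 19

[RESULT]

                                              
                                              
                                              
                                              
                                              
                                              
                                              
                                              
                                              
               ┏━━━━━━━━━━━━━━━━━━━┓          
               ┃ TabContainer      ┃          
               ┠───────────────────┨          
  ┏━━━━━━━━━━━━┃[utils.js]│ setting┃          
  ┃ FormWidget ┃───────────────────┃          
  ┠────────────┃import { useState }┃          
  ┃> Plan:     ┃                   ┃          
  ┃  Theme:    ┃                   ┃          
  ┃  Active:   ┃                   ┃          
  ┃  Address:  ┃function handleRequ┃          
  ┃  Region:   ┃  const data = 72; ┃          
  ┃  Notify:   ┗━━━━━━━━━━━━━━━━━━━┛          
  ┃  Admin:      [x]     ┃                    
  ┃  Priority:   [High ▼]┃                    
  ┃                      ┃                    


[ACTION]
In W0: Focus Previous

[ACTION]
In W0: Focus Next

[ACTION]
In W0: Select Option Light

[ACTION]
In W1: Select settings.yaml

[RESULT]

                                              
                                              
                                              
                                              
                                              
                                              
                                              
                                              
                                              
               ┏━━━━━━━━━━━━━━━━━━━┓          
               ┃ TabContainer      ┃          
               ┠───────────────────┨          
  ┏━━━━━━━━━━━━┃ utils.js │[setting┃          
  ┃ FormWidget ┃───────────────────┃          
  ┠────────────┃server:            ┃          
  ┃> Plan:     ┃# server configurat┃          
  ┃  Theme:    ┃  max_retries: 4   ┃          
  ┃  Active:   ┃  timeout: localhos┃          
  ┃  Address:  ┃  log_level: 1024  ┃          
  ┃  Region:   ┃  max_connections: ┃          
  ┃  Notify:   ┗━━━━━━━━━━━━━━━━━━━┛          
  ┃  Admin:      [x]     ┃                    
  ┃  Priority:   [High ▼]┃                    
  ┃                      ┃                    


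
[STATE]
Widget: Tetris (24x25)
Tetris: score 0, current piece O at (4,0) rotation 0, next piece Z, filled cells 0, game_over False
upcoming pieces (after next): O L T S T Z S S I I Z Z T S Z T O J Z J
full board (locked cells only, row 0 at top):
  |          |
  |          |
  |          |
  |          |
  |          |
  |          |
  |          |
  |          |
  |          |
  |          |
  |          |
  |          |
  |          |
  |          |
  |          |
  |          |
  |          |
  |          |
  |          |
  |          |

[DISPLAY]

    ▓▓    │Next:        
    ▓▓    │▓▓           
          │ ▓▓          
          │             
          │             
          │             
          │Score:       
          │0            
          │             
          │             
          │             
          │             
          │             
          │             
          │             
          │             
          │             
          │             
          │             
          │             
          │             
          │             
          │             
          │             
          │             


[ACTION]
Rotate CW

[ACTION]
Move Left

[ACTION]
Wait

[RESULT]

          │Next:        
   ▓▓     │▓▓           
   ▓▓     │ ▓▓          
          │             
          │             
          │             
          │Score:       
          │0            
          │             
          │             
          │             
          │             
          │             
          │             
          │             
          │             
          │             
          │             
          │             
          │             
          │             
          │             
          │             
          │             
          │             


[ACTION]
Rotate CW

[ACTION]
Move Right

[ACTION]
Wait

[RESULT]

          │Next:        
          │▓▓           
    ▓▓    │ ▓▓          
    ▓▓    │             
          │             
          │             
          │Score:       
          │0            
          │             
          │             
          │             
          │             
          │             
          │             
          │             
          │             
          │             
          │             
          │             
          │             
          │             
          │             
          │             
          │             
          │             


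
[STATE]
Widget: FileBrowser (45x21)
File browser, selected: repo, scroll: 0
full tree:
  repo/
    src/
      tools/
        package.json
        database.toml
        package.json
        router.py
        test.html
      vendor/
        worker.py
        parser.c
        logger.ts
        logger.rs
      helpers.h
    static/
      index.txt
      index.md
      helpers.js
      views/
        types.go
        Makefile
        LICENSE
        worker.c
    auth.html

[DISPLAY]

> [-] repo/                                  
    [+] src/                                 
    [+] static/                              
    auth.html                                
                                             
                                             
                                             
                                             
                                             
                                             
                                             
                                             
                                             
                                             
                                             
                                             
                                             
                                             
                                             
                                             
                                             


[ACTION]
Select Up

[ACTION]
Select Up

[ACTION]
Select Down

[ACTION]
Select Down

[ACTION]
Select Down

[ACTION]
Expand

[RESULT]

  [-] repo/                                  
    [+] src/                                 
    [+] static/                              
  > auth.html                                
                                             
                                             
                                             
                                             
                                             
                                             
                                             
                                             
                                             
                                             
                                             
                                             
                                             
                                             
                                             
                                             
                                             


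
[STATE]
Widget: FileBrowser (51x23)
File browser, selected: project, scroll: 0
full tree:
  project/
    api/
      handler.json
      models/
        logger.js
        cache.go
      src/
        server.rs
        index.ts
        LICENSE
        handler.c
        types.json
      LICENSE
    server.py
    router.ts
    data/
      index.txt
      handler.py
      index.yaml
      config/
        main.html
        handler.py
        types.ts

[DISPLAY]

> [-] project/                                     
    [+] api/                                       
    server.py                                      
    router.ts                                      
    [+] data/                                      
                                                   
                                                   
                                                   
                                                   
                                                   
                                                   
                                                   
                                                   
                                                   
                                                   
                                                   
                                                   
                                                   
                                                   
                                                   
                                                   
                                                   
                                                   


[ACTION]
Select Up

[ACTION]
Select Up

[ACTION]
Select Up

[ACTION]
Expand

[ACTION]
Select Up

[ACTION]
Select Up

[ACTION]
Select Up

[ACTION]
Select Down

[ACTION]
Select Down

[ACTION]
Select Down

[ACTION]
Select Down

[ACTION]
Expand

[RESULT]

  [-] project/                                     
    [+] api/                                       
    server.py                                      
    router.ts                                      
  > [-] data/                                      
      index.txt                                    
      handler.py                                   
      index.yaml                                   
      [+] config/                                  
                                                   
                                                   
                                                   
                                                   
                                                   
                                                   
                                                   
                                                   
                                                   
                                                   
                                                   
                                                   
                                                   
                                                   


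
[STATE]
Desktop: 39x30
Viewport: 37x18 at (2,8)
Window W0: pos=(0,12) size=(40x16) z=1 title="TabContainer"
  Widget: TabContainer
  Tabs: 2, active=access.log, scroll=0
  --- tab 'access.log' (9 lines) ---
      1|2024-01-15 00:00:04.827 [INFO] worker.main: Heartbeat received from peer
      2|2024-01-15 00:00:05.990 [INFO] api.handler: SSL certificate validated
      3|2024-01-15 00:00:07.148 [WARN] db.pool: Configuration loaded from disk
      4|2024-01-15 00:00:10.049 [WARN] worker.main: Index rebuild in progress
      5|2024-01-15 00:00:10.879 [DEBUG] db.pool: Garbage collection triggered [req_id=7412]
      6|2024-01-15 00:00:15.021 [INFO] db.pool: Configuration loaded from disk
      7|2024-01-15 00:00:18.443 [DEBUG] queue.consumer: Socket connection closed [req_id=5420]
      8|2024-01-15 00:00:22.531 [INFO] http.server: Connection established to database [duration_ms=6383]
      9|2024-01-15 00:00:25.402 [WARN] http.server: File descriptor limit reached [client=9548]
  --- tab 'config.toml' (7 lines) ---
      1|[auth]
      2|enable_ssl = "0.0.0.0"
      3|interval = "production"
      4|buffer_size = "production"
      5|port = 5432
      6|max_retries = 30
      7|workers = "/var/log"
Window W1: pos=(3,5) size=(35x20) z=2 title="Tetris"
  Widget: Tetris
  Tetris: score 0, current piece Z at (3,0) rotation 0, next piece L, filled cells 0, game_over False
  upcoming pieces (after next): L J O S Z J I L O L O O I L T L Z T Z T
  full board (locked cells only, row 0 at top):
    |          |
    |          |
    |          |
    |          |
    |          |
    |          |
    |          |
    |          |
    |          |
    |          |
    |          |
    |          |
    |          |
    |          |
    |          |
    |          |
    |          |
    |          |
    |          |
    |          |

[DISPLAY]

 ┃          │Next:                 ┃ 
 ┃          │  ▒                   ┃ 
 ┃          │▒▒▒                   ┃ 
 ┃          │                      ┃ 
━┃          │                      ┃━
T┃          │                      ┃ 
─┃          │Score:                ┃─
a┃          │0                     ┃ 
─┃          │                      ┃─
0┃          │                      ┃.
0┃          │                      ┃n
0┃          │                      ┃l
0┃          │                      ┃.
0┃          │                      ┃o
0┃          │                      ┃l
0┃          │                      ┃.
0┗━━━━━━━━━━━━━━━━━━━━━━━━━━━━━━━━━┛e
024-01-15 00:00:25.402 [WARN] http.se


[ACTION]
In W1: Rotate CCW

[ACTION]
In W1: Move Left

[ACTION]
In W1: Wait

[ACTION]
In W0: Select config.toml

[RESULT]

 ┃          │Next:                 ┃ 
 ┃          │  ▒                   ┃ 
 ┃          │▒▒▒                   ┃ 
 ┃          │                      ┃ 
━┃          │                      ┃━
T┃          │                      ┃ 
─┃          │Score:                ┃─
a┃          │0                     ┃ 
─┃          │                      ┃─
a┃          │                      ┃ 
n┃          │                      ┃ 
n┃          │                      ┃ 
u┃          │                      ┃ 
o┃          │                      ┃ 
a┃          │                      ┃ 
o┃          │                      ┃ 
 ┗━━━━━━━━━━━━━━━━━━━━━━━━━━━━━━━━━┛ 
                                     


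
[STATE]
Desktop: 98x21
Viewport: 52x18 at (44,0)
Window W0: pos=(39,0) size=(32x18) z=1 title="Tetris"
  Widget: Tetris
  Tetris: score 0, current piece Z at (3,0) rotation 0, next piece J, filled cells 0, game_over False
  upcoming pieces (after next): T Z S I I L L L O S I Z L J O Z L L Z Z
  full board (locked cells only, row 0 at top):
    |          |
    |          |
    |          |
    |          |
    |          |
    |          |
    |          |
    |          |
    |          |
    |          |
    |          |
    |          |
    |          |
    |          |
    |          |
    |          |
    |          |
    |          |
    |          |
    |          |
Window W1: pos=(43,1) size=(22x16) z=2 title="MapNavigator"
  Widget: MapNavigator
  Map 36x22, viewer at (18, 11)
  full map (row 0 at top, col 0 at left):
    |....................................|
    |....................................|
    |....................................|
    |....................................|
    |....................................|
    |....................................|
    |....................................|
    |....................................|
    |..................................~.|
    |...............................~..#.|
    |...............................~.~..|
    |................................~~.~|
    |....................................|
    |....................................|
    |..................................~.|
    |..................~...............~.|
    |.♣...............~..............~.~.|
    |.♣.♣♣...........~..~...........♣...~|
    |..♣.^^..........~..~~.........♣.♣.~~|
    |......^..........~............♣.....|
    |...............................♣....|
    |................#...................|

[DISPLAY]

━━━━━━━━━━━━━━━━━━━━━━━━━━┓                         
━━━━━━━━━━━━━━━━━━━━┓     ┃                         
 MapNavigator       ┃─────┨                         
────────────────────┨     ┃                         
....................┃     ┃                         
....................┃     ┃                         
....................┃     ┃                         
....................┃     ┃                         
....................┃     ┃                         
....................┃     ┃                         
..........@.........┃     ┃                         
....................┃     ┃                         
....................┃     ┃                         
....................┃     ┃                         
..........~.........┃     ┃                         
.........~..........┃     ┃                         
━━━━━━━━━━━━━━━━━━━━┛     ┃                         
━━━━━━━━━━━━━━━━━━━━━━━━━━┛                         


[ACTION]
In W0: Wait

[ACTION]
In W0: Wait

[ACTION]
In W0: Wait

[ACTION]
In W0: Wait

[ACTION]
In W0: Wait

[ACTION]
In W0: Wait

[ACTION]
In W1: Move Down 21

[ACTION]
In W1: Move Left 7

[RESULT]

━━━━━━━━━━━━━━━━━━━━━━━━━━┓                         
━━━━━━━━━━━━━━━━━━━━┓     ┃                         
 MapNavigator       ┃─────┨                         
────────────────────┨     ┃                         
.................~..┃     ┃                         
♣...............~...┃     ┃                         
♣.♣♣...........~..~.┃     ┃                         
.♣.^^..........~..~~┃     ┃                         
.....^..........~...┃     ┃                         
....................┃     ┃                         
..........@....#....┃     ┃                         
                    ┃     ┃                         
                    ┃     ┃                         
                    ┃     ┃                         
                    ┃     ┃                         
                    ┃     ┃                         
━━━━━━━━━━━━━━━━━━━━┛     ┃                         
━━━━━━━━━━━━━━━━━━━━━━━━━━┛                         


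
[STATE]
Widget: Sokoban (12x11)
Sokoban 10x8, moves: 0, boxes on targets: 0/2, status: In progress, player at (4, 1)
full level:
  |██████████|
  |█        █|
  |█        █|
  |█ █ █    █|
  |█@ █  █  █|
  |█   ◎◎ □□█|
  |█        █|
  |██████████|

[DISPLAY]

██████████  
█        █  
█        █  
█ █ █    █  
█@ █  █  █  
█   ◎◎ □□█  
█        █  
██████████  
Moves: 0  0/
            
            


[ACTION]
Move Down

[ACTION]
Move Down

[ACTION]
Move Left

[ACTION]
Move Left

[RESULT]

██████████  
█        █  
█        █  
█ █ █    █  
█  █  █  █  
█   ◎◎ □□█  
█@       █  
██████████  
Moves: 2  0/
            
            


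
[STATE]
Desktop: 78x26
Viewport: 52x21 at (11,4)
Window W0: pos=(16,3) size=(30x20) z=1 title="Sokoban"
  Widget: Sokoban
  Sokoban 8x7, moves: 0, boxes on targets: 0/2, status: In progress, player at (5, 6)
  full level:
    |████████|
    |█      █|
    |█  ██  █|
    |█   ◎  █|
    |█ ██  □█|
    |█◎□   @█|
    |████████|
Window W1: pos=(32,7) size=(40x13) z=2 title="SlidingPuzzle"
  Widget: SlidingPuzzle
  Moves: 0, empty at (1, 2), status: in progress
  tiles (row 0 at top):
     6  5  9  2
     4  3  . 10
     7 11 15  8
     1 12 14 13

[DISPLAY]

     ┃ Sokoban                    ┃                 
     ┠────────────────────────────┨                 
     ┃████████                    ┃                 
     ┃█      █       ┏━━━━━━━━━━━━━━━━━━━━━━━━━━━━━━
     ┃█  ██  █       ┃ SlidingPuzzle                
     ┃█   ◎  █       ┠──────────────────────────────
     ┃█ ██  □█       ┃┌────┬────┬────┬────┐         
     ┃█◎□   @█       ┃│  6 │  5 │  9 │  2 │         
     ┃████████       ┃├────┼────┼────┼────┤         
     ┃Moves: 0  0/2  ┃│  4 │  3 │    │ 10 │         
     ┃               ┃├────┼────┼────┼────┤         
     ┃               ┃│  7 │ 11 │ 15 │  8 │         
     ┃               ┃├────┼────┼────┼────┤         
     ┃               ┃│  1 │ 12 │ 14 │ 13 │         
     ┃               ┃└────┴────┴────┴────┘         
     ┃               ┗━━━━━━━━━━━━━━━━━━━━━━━━━━━━━━
     ┃                            ┃                 
     ┃                            ┃                 
     ┗━━━━━━━━━━━━━━━━━━━━━━━━━━━━┛                 
                                                    
                                                    


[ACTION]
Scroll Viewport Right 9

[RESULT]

koban                    ┃                          
─────────────────────────┨                          
█████                    ┃                          
    █       ┏━━━━━━━━━━━━━━━━━━━━━━━━━━━━━━━━━━━━━━┓
██  █       ┃ SlidingPuzzle                        ┃
 ◎  █       ┠──────────────────────────────────────┨
█  □█       ┃┌────┬────┬────┬────┐                 ┃
   @█       ┃│  6 │  5 │  9 │  2 │                 ┃
█████       ┃├────┼────┼────┼────┤                 ┃
es: 0  0/2  ┃│  4 │  3 │    │ 10 │                 ┃
            ┃├────┼────┼────┼────┤                 ┃
            ┃│  7 │ 11 │ 15 │  8 │                 ┃
            ┃├────┼────┼────┼────┤                 ┃
            ┃│  1 │ 12 │ 14 │ 13 │                 ┃
            ┃└────┴────┴────┴────┘                 ┃
            ┗━━━━━━━━━━━━━━━━━━━━━━━━━━━━━━━━━━━━━━┛
                         ┃                          
                         ┃                          
━━━━━━━━━━━━━━━━━━━━━━━━━┛                          
                                                    
                                                    


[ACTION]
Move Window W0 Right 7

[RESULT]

   ┃ Sokoban                    ┃                   
   ┠────────────────────────────┨                   
   ┃████████                    ┃                   
   ┃█      █┏━━━━━━━━━━━━━━━━━━━━━━━━━━━━━━━━━━━━━━┓
   ┃█  ██  █┃ SlidingPuzzle                        ┃
   ┃█   ◎  █┠──────────────────────────────────────┨
   ┃█ ██  □█┃┌────┬────┬────┬────┐                 ┃
   ┃█◎□   @█┃│  6 │  5 │  9 │  2 │                 ┃
   ┃████████┃├────┼────┼────┼────┤                 ┃
   ┃Moves: 0┃│  4 │  3 │    │ 10 │                 ┃
   ┃        ┃├────┼────┼────┼────┤                 ┃
   ┃        ┃│  7 │ 11 │ 15 │  8 │                 ┃
   ┃        ┃├────┼────┼────┼────┤                 ┃
   ┃        ┃│  1 │ 12 │ 14 │ 13 │                 ┃
   ┃        ┃└────┴────┴────┴────┘                 ┃
   ┃        ┗━━━━━━━━━━━━━━━━━━━━━━━━━━━━━━━━━━━━━━┛
   ┃                            ┃                   
   ┃                            ┃                   
   ┗━━━━━━━━━━━━━━━━━━━━━━━━━━━━┛                   
                                                    
                                                    


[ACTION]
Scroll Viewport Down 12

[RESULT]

   ┠────────────────────────────┨                   
   ┃████████                    ┃                   
   ┃█      █┏━━━━━━━━━━━━━━━━━━━━━━━━━━━━━━━━━━━━━━┓
   ┃█  ██  █┃ SlidingPuzzle                        ┃
   ┃█   ◎  █┠──────────────────────────────────────┨
   ┃█ ██  □█┃┌────┬────┬────┬────┐                 ┃
   ┃█◎□   @█┃│  6 │  5 │  9 │  2 │                 ┃
   ┃████████┃├────┼────┼────┼────┤                 ┃
   ┃Moves: 0┃│  4 │  3 │    │ 10 │                 ┃
   ┃        ┃├────┼────┼────┼────┤                 ┃
   ┃        ┃│  7 │ 11 │ 15 │  8 │                 ┃
   ┃        ┃├────┼────┼────┼────┤                 ┃
   ┃        ┃│  1 │ 12 │ 14 │ 13 │                 ┃
   ┃        ┃└────┴────┴────┴────┘                 ┃
   ┃        ┗━━━━━━━━━━━━━━━━━━━━━━━━━━━━━━━━━━━━━━┛
   ┃                            ┃                   
   ┃                            ┃                   
   ┗━━━━━━━━━━━━━━━━━━━━━━━━━━━━┛                   
                                                    
                                                    
                                                    


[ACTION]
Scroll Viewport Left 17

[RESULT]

                    ┠────────────────────────────┨  
                    ┃████████                    ┃  
                    ┃█      █┏━━━━━━━━━━━━━━━━━━━━━━
                    ┃█  ██  █┃ SlidingPuzzle        
                    ┃█   ◎  █┠──────────────────────
                    ┃█ ██  □█┃┌────┬────┬────┬────┐ 
                    ┃█◎□   @█┃│  6 │  5 │  9 │  2 │ 
                    ┃████████┃├────┼────┼────┼────┤ 
                    ┃Moves: 0┃│  4 │  3 │    │ 10 │ 
                    ┃        ┃├────┼────┼────┼────┤ 
                    ┃        ┃│  7 │ 11 │ 15 │  8 │ 
                    ┃        ┃├────┼────┼────┼────┤ 
                    ┃        ┃│  1 │ 12 │ 14 │ 13 │ 
                    ┃        ┃└────┴────┴────┴────┘ 
                    ┃        ┗━━━━━━━━━━━━━━━━━━━━━━
                    ┃                            ┃  
                    ┃                            ┃  
                    ┗━━━━━━━━━━━━━━━━━━━━━━━━━━━━┛  
                                                    
                                                    
                                                    


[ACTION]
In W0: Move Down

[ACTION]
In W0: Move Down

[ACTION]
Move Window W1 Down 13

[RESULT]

                    ┠────────────────────────────┨  
                    ┃████████                    ┃  
                    ┃█      █                    ┃  
                    ┃█  ██  █                    ┃  
                    ┃█   ◎  █                    ┃  
                    ┃█ ██  □█                    ┃  
                    ┃█◎□   @█                    ┃  
                    ┃████████                    ┃  
                    ┃Moves: 0┏━━━━━━━━━━━━━━━━━━━━━━
                    ┃        ┃ SlidingPuzzle        
                    ┃        ┠──────────────────────
                    ┃        ┃┌────┬────┬────┬────┐ 
                    ┃        ┃│  6 │  5 │  9 │  2 │ 
                    ┃        ┃├────┼────┼────┼────┤ 
                    ┃        ┃│  4 │  3 │    │ 10 │ 
                    ┃        ┃├────┼────┼────┼────┤ 
                    ┃        ┃│  7 │ 11 │ 15 │  8 │ 
                    ┗━━━━━━━━┃├────┼────┼────┼────┤ 
                             ┃│  1 │ 12 │ 14 │ 13 │ 
                             ┃└────┴────┴────┴────┘ 
                             ┗━━━━━━━━━━━━━━━━━━━━━━


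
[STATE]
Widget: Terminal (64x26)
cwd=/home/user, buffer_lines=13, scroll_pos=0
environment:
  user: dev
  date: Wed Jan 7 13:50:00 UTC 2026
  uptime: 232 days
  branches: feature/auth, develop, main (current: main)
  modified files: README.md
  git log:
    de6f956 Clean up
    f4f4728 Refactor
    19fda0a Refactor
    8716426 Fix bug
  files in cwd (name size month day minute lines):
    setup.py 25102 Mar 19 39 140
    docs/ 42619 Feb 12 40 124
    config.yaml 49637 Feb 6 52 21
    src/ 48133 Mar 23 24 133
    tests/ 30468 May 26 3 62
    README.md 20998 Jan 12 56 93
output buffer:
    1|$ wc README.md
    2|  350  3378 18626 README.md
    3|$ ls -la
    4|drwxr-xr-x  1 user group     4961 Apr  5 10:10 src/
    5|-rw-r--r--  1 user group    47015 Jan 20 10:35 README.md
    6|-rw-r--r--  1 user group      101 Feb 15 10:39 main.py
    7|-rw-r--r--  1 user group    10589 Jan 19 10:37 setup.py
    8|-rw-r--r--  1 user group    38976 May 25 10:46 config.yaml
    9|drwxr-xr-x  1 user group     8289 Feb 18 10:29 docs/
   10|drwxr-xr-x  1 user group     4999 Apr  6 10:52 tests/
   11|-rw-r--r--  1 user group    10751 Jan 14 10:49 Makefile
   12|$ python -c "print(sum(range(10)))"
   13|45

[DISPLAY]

$ wc README.md                                                  
  350  3378 18626 README.md                                     
$ ls -la                                                        
drwxr-xr-x  1 user group     4961 Apr  5 10:10 src/             
-rw-r--r--  1 user group    47015 Jan 20 10:35 README.md        
-rw-r--r--  1 user group      101 Feb 15 10:39 main.py          
-rw-r--r--  1 user group    10589 Jan 19 10:37 setup.py         
-rw-r--r--  1 user group    38976 May 25 10:46 config.yaml      
drwxr-xr-x  1 user group     8289 Feb 18 10:29 docs/            
drwxr-xr-x  1 user group     4999 Apr  6 10:52 tests/           
-rw-r--r--  1 user group    10751 Jan 14 10:49 Makefile         
$ python -c "print(sum(range(10)))"                             
45                                                              
$ █                                                             
                                                                
                                                                
                                                                
                                                                
                                                                
                                                                
                                                                
                                                                
                                                                
                                                                
                                                                
                                                                


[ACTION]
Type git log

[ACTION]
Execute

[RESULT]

$ wc README.md                                                  
  350  3378 18626 README.md                                     
$ ls -la                                                        
drwxr-xr-x  1 user group     4961 Apr  5 10:10 src/             
-rw-r--r--  1 user group    47015 Jan 20 10:35 README.md        
-rw-r--r--  1 user group      101 Feb 15 10:39 main.py          
-rw-r--r--  1 user group    10589 Jan 19 10:37 setup.py         
-rw-r--r--  1 user group    38976 May 25 10:46 config.yaml      
drwxr-xr-x  1 user group     8289 Feb 18 10:29 docs/            
drwxr-xr-x  1 user group     4999 Apr  6 10:52 tests/           
-rw-r--r--  1 user group    10751 Jan 14 10:49 Makefile         
$ python -c "print(sum(range(10)))"                             
45                                                              
$ git log                                                       
de6f956 Clean up                                                
f4f4728 Refactor                                                
19fda0a Refactor                                                
8716426 Fix bug                                                 
$ █                                                             
                                                                
                                                                
                                                                
                                                                
                                                                
                                                                
                                                                


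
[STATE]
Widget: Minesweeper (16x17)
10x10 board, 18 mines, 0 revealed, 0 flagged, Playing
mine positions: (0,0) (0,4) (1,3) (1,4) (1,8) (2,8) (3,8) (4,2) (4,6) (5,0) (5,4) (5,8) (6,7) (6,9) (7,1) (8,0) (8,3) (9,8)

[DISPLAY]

■■■■■■■■■■      
■■■■■■■■■■      
■■■■■■■■■■      
■■■■■■■■■■      
■■■■■■■■■■      
■■■■■■■■■■      
■■■■■■■■■■      
■■■■■■■■■■      
■■■■■■■■■■      
■■■■■■■■■■      
                
                
                
                
                
                
                


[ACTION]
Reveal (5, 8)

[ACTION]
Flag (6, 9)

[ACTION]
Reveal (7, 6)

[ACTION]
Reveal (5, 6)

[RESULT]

✹■■■✹■■■■■      
■■■✹✹■■■✹■      
■■■■■■■■✹■      
■■■■■■■■✹■      
■■✹■■■✹■■■      
✹■■■✹■■■✹■      
■■■■■■■✹■✹      
■✹■■■■■■■■      
✹■■✹■■■■■■      
■■■■■■■■✹■      
                
                
                
                
                
                
                
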